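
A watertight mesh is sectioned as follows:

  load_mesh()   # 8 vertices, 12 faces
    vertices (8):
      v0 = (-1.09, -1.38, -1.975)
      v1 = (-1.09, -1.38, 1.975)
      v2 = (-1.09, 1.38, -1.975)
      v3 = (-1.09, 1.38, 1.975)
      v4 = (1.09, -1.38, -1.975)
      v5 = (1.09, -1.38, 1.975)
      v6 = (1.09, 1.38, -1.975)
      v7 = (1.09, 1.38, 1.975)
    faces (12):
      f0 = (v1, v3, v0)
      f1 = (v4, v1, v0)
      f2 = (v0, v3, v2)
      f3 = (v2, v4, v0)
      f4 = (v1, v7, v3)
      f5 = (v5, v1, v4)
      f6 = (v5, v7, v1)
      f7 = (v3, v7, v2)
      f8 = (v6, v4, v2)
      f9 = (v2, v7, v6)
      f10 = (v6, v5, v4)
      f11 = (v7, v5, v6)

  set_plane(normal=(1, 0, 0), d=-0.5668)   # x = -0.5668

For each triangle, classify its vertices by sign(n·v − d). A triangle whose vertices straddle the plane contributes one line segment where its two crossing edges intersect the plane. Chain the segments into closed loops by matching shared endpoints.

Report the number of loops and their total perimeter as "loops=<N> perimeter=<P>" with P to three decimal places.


loops=1 perimeter=13.420

Straddling triangles (8 of 12):
  (v4,v1,v0) [+--] → (-0.5668, -1.38, 1.027)–(-0.5668, -1.38, -1.975)  len=3.0020
  (v2,v4,v0) [-+-] → (-0.5668, 0.7176, -1.975)–(-0.5668, -1.38, -1.975)  len=2.0976
  (v1,v7,v3) [-+-] → (-0.5668, -0.7176, 1.975)–(-0.5668, 1.38, 1.975)  len=2.0976
  (v5,v1,v4) [+-+] → (-0.5668, -1.38, 1.975)–(-0.5668, -1.38, 1.027)  len=0.9480
  (v5,v7,v1) [++-] → (-0.5668, -0.7176, 1.975)–(-0.5668, -1.38, 1.975)  len=0.6624
  (v3,v7,v2) [-+-] → (-0.5668, 1.38, 1.975)–(-0.5668, 1.38, -1.027)  len=3.0020
  (v6,v4,v2) [++-] → (-0.5668, 0.7176, -1.975)–(-0.5668, 1.38, -1.975)  len=0.6624
  (v2,v7,v6) [-++] → (-0.5668, 1.38, -1.027)–(-0.5668, 1.38, -1.975)  len=0.9480

Chained into 1 loop(s):
  loop 1: 8 segments, perimeter = 13.4200
Total perimeter = 13.420


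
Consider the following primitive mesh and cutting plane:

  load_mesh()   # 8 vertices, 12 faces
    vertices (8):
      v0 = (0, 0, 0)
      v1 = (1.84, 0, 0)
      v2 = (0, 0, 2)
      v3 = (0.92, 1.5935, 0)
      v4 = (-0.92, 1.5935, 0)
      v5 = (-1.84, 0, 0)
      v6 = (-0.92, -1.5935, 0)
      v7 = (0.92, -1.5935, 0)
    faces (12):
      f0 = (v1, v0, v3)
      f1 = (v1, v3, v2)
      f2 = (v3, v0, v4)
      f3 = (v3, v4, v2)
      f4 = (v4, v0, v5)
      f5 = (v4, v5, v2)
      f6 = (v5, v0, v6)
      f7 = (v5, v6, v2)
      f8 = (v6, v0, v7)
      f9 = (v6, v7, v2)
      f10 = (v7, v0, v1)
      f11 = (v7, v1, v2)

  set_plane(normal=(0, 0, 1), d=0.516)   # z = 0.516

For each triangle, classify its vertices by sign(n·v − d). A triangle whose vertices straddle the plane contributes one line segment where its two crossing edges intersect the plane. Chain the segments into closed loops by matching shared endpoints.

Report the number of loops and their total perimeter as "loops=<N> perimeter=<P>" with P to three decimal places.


loops=1 perimeter=8.192

Straddling triangles (6 of 12):
  (v1,v3,v2) [--+] → (0.68264, 1.18238, 0.516)–(1.36528, 0, 0.516)  len=1.3653
  (v3,v4,v2) [--+] → (-0.68264, 1.18238, 0.516)–(0.68264, 1.18238, 0.516)  len=1.3653
  (v4,v5,v2) [--+] → (-1.36528, 0, 0.516)–(-0.68264, 1.18238, 0.516)  len=1.3653
  (v5,v6,v2) [--+] → (-0.68264, -1.18238, 0.516)–(-1.36528, 0, 0.516)  len=1.3653
  (v6,v7,v2) [--+] → (0.68264, -1.18238, 0.516)–(-0.68264, -1.18238, 0.516)  len=1.3653
  (v7,v1,v2) [--+] → (1.36528, 0, 0.516)–(0.68264, -1.18238, 0.516)  len=1.3653

Chained into 1 loop(s):
  loop 1: 6 segments, perimeter = 8.1917
Total perimeter = 8.192


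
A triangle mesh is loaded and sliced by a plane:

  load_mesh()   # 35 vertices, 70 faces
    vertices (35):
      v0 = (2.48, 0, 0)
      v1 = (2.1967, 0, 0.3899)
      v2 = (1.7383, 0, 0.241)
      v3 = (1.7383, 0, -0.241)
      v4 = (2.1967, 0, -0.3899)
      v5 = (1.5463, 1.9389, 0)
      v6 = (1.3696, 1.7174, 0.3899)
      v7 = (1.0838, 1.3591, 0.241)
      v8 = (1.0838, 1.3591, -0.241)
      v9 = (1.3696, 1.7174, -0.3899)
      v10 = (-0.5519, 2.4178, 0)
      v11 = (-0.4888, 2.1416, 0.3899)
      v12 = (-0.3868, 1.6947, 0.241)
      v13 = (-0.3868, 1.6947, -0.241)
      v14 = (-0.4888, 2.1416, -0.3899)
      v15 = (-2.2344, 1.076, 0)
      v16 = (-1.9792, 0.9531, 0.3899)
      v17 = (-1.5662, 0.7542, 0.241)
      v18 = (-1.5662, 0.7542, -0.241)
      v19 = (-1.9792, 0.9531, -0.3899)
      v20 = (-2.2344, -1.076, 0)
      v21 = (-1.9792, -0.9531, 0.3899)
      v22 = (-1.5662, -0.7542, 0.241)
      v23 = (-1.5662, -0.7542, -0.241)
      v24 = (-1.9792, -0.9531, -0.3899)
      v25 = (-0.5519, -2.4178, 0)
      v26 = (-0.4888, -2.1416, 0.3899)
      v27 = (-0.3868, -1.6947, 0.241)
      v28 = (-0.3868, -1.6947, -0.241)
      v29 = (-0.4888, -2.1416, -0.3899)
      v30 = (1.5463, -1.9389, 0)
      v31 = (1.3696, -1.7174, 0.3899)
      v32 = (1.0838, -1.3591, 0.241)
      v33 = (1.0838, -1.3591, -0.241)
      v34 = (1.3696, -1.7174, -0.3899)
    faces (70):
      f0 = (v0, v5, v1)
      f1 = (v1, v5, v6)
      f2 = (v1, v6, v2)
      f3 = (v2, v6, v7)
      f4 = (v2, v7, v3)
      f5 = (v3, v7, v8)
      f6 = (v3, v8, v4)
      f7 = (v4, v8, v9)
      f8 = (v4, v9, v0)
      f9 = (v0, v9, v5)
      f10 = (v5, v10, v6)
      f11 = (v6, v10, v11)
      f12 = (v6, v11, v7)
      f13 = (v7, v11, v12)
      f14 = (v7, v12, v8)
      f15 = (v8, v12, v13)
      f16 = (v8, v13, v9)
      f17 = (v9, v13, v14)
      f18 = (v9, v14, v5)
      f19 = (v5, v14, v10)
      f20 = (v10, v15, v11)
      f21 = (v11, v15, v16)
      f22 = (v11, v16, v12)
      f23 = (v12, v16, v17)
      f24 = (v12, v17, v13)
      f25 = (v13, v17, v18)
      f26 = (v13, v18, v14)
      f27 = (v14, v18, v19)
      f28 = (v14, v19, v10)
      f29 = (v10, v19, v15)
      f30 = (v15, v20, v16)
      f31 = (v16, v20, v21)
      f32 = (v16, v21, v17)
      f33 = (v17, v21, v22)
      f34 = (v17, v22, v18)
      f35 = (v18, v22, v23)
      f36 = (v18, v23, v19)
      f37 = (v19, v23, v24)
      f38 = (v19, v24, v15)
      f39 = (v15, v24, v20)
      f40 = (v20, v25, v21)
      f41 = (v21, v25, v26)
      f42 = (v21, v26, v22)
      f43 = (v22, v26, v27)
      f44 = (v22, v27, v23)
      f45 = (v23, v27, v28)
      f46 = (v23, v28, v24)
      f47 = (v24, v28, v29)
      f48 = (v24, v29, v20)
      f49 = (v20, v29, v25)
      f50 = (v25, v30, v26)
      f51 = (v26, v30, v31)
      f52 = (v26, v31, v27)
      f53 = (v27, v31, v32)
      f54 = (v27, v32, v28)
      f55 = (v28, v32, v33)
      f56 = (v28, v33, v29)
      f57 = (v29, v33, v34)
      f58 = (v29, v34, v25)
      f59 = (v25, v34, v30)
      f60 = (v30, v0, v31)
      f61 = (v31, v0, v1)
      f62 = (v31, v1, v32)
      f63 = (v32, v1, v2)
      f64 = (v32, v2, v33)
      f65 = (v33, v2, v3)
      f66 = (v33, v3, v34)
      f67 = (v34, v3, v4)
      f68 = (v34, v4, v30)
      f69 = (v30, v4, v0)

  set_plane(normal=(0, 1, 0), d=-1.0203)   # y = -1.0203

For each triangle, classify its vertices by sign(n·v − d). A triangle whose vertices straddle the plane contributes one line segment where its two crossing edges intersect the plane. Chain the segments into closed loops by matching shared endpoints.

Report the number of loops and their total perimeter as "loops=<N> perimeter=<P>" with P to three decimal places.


loops=2 perimeter=5.290

Straddling triangles (22 of 70):
  (v15,v20,v16) [+-+] → (-2.2344, -1.0203, 0)–(-2.22739, -1.0203, 0.010703)  len=0.0128
  (v16,v20,v21) [+-+] → (-2.22739, -1.0203, 0.010703)–(-2.11874, -1.0203, 0.176708)  len=0.1984
  (v15,v24,v20) [++-] → (-2.11874, -1.0203, -0.176708)–(-2.2344, -1.0203, 0)  len=0.2112
  (v20,v25,v21) [--+] → (-1.91372, -1.0203, 0.372012)–(-2.11874, -1.0203, 0.176708)  len=0.2832
  (v21,v25,v26) [+--] → (-1.91372, -1.0203, 0.372012)–(-1.89493, -1.0203, 0.3899)  len=0.0259
  (v21,v26,v22) [+-+] → (-1.89493, -1.0203, 0.3899)–(-1.35956, -1.0203, 0.269559)  len=0.5487
  (v22,v26,v27) [+--] → (-1.35956, -1.0203, 0.269559)–(-1.23251, -1.0203, 0.241)  len=0.1302
  (v22,v27,v23) [+-+] → (-1.23251, -1.0203, 0.241)–(-1.23251, -1.0203, -0.104626)  len=0.3456
  (v23,v27,v28) [+--] → (-1.23251, -1.0203, -0.104626)–(-1.23251, -1.0203, -0.241)  len=0.1364
  (v23,v28,v24) [+-+] → (-1.23251, -1.0203, -0.241)–(-1.8349, -1.0203, -0.376407)  len=0.6174
  (v24,v28,v29) [+--] → (-1.8349, -1.0203, -0.376407)–(-1.89493, -1.0203, -0.3899)  len=0.0615
  (v24,v29,v20) [+--] → (-1.89493, -1.0203, -0.3899)–(-2.11874, -1.0203, -0.176708)  len=0.3091
  (v30,v0,v31) [-+-] → (1.98866, -1.0203, 0)–(1.82032, -1.0203, 0.231638)  len=0.2864
  (v31,v0,v1) [-++] → (1.82032, -1.0203, 0.231638)–(1.70532, -1.0203, 0.3899)  len=0.1956
  (v31,v1,v32) [-+-] → (1.70532, -1.0203, 0.3899)–(1.36123, -1.0203, 0.278118)  len=0.3618
  (v32,v1,v2) [-++] → (1.36123, -1.0203, 0.278118)–(1.24696, -1.0203, 0.241)  len=0.1201
  (v32,v2,v33) [-+-] → (1.24696, -1.0203, 0.241)–(1.24696, -1.0203, -0.120846)  len=0.3618
  (v33,v2,v3) [-++] → (1.24696, -1.0203, -0.120846)–(1.24696, -1.0203, -0.241)  len=0.1202
  (v33,v3,v34) [-+-] → (1.24696, -1.0203, -0.241)–(1.51926, -1.0203, -0.329461)  len=0.2863
  (v34,v3,v4) [-++] → (1.51926, -1.0203, -0.329461)–(1.70532, -1.0203, -0.3899)  len=0.1956
  (v34,v4,v30) [-+-] → (1.70532, -1.0203, -0.3899)–(1.85444, -1.0203, -0.184724)  len=0.2536
  (v30,v4,v0) [-++] → (1.85444, -1.0203, -0.184724)–(1.98866, -1.0203, 0)  len=0.2283

Chained into 2 loop(s):
  loop 1: 12 segments, perimeter = 2.8805
  loop 2: 10 segments, perimeter = 2.4098
Total perimeter = 5.290


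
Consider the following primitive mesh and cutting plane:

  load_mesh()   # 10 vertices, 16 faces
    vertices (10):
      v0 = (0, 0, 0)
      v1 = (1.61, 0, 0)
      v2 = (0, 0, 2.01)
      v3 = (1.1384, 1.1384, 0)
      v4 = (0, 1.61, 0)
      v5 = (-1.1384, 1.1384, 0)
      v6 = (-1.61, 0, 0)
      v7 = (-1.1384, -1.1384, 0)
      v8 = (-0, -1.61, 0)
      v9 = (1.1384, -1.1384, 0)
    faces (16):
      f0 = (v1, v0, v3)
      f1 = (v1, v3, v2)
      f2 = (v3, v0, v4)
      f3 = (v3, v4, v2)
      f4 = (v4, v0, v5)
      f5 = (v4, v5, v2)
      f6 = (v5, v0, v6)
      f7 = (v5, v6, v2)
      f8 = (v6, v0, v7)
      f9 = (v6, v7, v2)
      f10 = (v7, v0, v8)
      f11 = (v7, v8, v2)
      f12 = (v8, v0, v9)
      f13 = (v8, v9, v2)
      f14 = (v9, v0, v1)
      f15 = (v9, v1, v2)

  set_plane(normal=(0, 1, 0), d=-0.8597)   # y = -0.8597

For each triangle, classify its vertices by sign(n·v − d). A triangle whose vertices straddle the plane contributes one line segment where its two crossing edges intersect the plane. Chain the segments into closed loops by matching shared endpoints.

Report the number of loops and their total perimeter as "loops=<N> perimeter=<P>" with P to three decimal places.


Straddling triangles (8 of 16):
  (v6,v0,v7) [++-] → (-0.8597, -0.8597, 0)–(-1.25386, -0.8597, 0)  len=0.3942
  (v6,v7,v2) [+-+] → (-1.25386, -0.8597, 0)–(-0.8597, -0.8597, 0.492083)  len=0.6305
  (v7,v0,v8) [-+-] → (-0.8597, -0.8597, 0)–(0, -0.8597, 0)  len=0.8597
  (v7,v8,v2) [--+] → (0, -0.8597, 0.93671)–(-0.8597, -0.8597, 0.492083)  len=0.9679
  (v8,v0,v9) [-+-] → (0, -0.8597, 0)–(0.8597, -0.8597, 0)  len=0.8597
  (v8,v9,v2) [--+] → (0.8597, -0.8597, 0.492083)–(0, -0.8597, 0.93671)  len=0.9679
  (v9,v0,v1) [-++] → (0.8597, -0.8597, 0)–(1.25386, -0.8597, 0)  len=0.3942
  (v9,v1,v2) [-++] → (1.25386, -0.8597, 0)–(0.8597, -0.8597, 0.492083)  len=0.6305

Chained into 1 loop(s):
  loop 1: 8 segments, perimeter = 5.7044
Total perimeter = 5.704

loops=1 perimeter=5.704


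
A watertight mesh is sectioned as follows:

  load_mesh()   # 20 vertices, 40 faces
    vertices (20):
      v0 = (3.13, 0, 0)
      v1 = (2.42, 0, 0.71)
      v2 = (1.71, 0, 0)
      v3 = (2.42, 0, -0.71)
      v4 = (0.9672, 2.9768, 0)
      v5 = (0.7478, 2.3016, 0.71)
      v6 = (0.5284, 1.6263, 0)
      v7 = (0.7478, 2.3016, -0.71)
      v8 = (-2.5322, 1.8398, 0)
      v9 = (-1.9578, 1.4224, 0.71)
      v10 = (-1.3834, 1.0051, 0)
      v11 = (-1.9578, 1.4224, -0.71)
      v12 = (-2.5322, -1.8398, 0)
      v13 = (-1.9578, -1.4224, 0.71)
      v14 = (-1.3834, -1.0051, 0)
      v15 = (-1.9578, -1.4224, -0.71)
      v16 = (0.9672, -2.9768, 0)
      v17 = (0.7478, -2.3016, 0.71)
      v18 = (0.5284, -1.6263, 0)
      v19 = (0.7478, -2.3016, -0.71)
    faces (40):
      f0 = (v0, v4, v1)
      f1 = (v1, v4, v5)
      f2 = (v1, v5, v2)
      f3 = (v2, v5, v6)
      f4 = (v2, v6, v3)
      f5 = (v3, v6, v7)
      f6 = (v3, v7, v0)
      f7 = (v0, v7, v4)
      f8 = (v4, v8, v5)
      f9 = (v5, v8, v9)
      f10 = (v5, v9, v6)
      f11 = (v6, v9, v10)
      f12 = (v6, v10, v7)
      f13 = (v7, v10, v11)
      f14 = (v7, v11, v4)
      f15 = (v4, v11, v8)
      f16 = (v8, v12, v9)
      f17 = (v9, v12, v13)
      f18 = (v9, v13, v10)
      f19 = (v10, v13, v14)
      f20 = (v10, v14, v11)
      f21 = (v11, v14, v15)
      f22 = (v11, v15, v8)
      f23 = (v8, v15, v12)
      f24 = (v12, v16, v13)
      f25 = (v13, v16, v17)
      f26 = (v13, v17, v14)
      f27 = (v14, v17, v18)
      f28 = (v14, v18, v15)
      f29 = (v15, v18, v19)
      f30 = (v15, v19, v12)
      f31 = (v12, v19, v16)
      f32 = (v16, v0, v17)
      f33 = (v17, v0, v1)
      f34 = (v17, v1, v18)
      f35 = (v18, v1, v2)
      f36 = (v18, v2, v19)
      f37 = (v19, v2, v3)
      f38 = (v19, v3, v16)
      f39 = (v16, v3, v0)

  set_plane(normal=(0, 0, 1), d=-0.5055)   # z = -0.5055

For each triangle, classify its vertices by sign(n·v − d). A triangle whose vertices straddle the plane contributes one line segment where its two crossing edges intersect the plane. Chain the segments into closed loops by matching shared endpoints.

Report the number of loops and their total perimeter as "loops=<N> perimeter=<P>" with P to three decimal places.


loops=2 perimeter=28.449

Straddling triangles (20 of 40):
  (v2,v6,v3) [++-] → (1.87517, 0.46842, -0.5055)–(2.2155, 0, -0.5055)  len=0.5790
  (v3,v6,v7) [-+-] → (1.87517, 0.46842, -0.5055)–(0.684607, 2.10709, -0.5055)  len=2.0255
  (v3,v7,v0) [--+] → (1.43394, 1.63867, -0.5055)–(2.6245, 0, -0.5055)  len=2.0255
  (v0,v7,v4) [+-+] → (1.43394, 1.63867, -0.5055)–(0.810993, 2.49608, -0.5055)  len=1.0598
  (v6,v10,v7) [++-] → (0.133954, 1.92817, -0.5055)–(0.684607, 2.10709, -0.5055)  len=0.5790
  (v7,v10,v11) [-+-] → (0.133954, 1.92817, -0.5055)–(-1.79236, 1.30221, -0.5055)  len=2.0255
  (v7,v11,v4) [--+] → (-1.11532, 1.87011, -0.5055)–(0.810993, 2.49608, -0.5055)  len=2.0255
  (v4,v11,v8) [+-+] → (-1.11532, 1.87011, -0.5055)–(-2.12324, 1.54262, -0.5055)  len=1.0598
  (v10,v14,v11) [++-] → (-1.79236, 0.723212, -0.5055)–(-1.79236, 1.30221, -0.5055)  len=0.5790
  (v11,v14,v15) [-+-] → (-1.79236, 0.723212, -0.5055)–(-1.79236, -1.30221, -0.5055)  len=2.0254
  (v11,v15,v8) [--+] → (-2.12324, -0.482795, -0.5055)–(-2.12324, 1.54262, -0.5055)  len=2.0254
  (v8,v15,v12) [+-+] → (-2.12324, -0.482795, -0.5055)–(-2.12324, -1.54262, -0.5055)  len=1.0598
  (v14,v18,v15) [++-] → (-1.2417, -1.48113, -0.5055)–(-1.79236, -1.30221, -0.5055)  len=0.5790
  (v15,v18,v19) [-+-] → (-1.2417, -1.48113, -0.5055)–(0.684607, -2.10709, -0.5055)  len=2.0255
  (v15,v19,v12) [--+] → (-0.196932, -2.16859, -0.5055)–(-2.12324, -1.54262, -0.5055)  len=2.0255
  (v12,v19,v16) [+-+] → (-0.196932, -2.16859, -0.5055)–(0.810993, -2.49608, -0.5055)  len=1.0598
  (v18,v2,v19) [++-] → (1.02494, -1.63867, -0.5055)–(0.684607, -2.10709, -0.5055)  len=0.5790
  (v19,v2,v3) [-+-] → (1.02494, -1.63867, -0.5055)–(2.2155, 0, -0.5055)  len=2.0255
  (v19,v3,v16) [--+] → (2.00155, -0.857402, -0.5055)–(0.810993, -2.49608, -0.5055)  len=2.0255
  (v16,v3,v0) [+-+] → (2.00155, -0.857402, -0.5055)–(2.6245, 0, -0.5055)  len=1.0598

Chained into 2 loop(s):
  loop 1: 10 segments, perimeter = 13.0223
  loop 2: 10 segments, perimeter = 15.4264
Total perimeter = 28.449


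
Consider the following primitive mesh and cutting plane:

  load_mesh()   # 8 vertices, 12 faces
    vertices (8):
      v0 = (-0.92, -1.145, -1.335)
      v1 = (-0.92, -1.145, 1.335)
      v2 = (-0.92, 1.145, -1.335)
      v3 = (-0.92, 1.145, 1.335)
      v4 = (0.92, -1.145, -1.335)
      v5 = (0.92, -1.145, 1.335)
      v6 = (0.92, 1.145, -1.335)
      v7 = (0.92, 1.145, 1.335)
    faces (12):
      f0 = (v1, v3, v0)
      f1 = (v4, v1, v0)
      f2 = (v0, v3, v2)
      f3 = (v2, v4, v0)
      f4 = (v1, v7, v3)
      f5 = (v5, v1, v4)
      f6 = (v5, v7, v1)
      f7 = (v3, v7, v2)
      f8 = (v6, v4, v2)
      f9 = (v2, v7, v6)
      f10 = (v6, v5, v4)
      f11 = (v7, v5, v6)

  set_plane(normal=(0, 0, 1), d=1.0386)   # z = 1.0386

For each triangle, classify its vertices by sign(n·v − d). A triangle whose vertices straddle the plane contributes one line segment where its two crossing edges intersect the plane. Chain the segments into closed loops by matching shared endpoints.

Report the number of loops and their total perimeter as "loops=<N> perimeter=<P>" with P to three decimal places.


Straddling triangles (8 of 12):
  (v1,v3,v0) [++-] → (-0.92, 0.890784, 1.0386)–(-0.92, -1.145, 1.0386)  len=2.0358
  (v4,v1,v0) [-+-] → (-0.715739, -1.145, 1.0386)–(-0.92, -1.145, 1.0386)  len=0.2043
  (v0,v3,v2) [-+-] → (-0.92, 0.890784, 1.0386)–(-0.92, 1.145, 1.0386)  len=0.2542
  (v5,v1,v4) [++-] → (-0.715739, -1.145, 1.0386)–(0.92, -1.145, 1.0386)  len=1.6357
  (v3,v7,v2) [++-] → (0.715739, 1.145, 1.0386)–(-0.92, 1.145, 1.0386)  len=1.6357
  (v2,v7,v6) [-+-] → (0.715739, 1.145, 1.0386)–(0.92, 1.145, 1.0386)  len=0.2043
  (v6,v5,v4) [-+-] → (0.92, -0.890784, 1.0386)–(0.92, -1.145, 1.0386)  len=0.2542
  (v7,v5,v6) [++-] → (0.92, -0.890784, 1.0386)–(0.92, 1.145, 1.0386)  len=2.0358

Chained into 1 loop(s):
  loop 1: 8 segments, perimeter = 8.2600
Total perimeter = 8.260

loops=1 perimeter=8.260


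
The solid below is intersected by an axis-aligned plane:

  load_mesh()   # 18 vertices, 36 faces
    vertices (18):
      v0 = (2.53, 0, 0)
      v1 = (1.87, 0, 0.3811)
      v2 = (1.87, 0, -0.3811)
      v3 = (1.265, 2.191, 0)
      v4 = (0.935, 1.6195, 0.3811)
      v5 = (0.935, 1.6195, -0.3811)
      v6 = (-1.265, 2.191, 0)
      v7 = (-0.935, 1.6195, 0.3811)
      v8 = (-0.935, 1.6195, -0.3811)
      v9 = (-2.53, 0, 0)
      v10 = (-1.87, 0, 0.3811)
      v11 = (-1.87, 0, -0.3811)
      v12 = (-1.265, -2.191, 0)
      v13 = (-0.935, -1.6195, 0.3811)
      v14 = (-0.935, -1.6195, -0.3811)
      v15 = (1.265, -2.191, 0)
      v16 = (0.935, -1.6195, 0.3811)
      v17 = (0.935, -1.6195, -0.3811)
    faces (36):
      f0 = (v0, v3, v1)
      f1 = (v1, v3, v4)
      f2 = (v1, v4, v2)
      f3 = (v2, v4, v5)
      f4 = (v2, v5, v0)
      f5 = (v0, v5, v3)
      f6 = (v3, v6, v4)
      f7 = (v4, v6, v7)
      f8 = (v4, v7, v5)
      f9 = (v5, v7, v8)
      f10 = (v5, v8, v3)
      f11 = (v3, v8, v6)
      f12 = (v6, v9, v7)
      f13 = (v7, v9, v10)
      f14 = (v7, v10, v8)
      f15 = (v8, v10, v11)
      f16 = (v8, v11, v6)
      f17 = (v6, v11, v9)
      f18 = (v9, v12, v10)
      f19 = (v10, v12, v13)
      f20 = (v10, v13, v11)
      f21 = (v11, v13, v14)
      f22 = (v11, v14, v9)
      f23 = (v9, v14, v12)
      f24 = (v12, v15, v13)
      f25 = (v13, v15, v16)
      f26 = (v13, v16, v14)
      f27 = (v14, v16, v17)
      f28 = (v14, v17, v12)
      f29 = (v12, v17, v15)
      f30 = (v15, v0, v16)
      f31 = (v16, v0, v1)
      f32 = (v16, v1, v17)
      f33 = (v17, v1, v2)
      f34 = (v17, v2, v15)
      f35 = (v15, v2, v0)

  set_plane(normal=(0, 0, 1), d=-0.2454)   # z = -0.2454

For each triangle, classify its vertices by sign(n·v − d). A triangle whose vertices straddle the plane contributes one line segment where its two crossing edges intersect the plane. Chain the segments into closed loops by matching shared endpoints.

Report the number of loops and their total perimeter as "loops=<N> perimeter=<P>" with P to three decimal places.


Straddling triangles (24 of 36):
  (v1,v4,v2) [++-] → (1.70354, 0.288331, -0.2454)–(1.87, 0, -0.2454)  len=0.3329
  (v2,v4,v5) [-+-] → (1.70354, 0.288331, -0.2454)–(0.935, 1.6195, -0.2454)  len=1.5371
  (v2,v5,v0) [--+] → (1.50294, 1.04284, -0.2454)–(2.10501, 0, -0.2454)  len=1.2042
  (v0,v5,v3) [+-+] → (1.50294, 1.04284, -0.2454)–(1.0525, 1.823, -0.2454)  len=0.9009
  (v4,v7,v5) [++-] → (0.60207, 1.6195, -0.2454)–(0.935, 1.6195, -0.2454)  len=0.3329
  (v5,v7,v8) [-+-] → (0.60207, 1.6195, -0.2454)–(-0.935, 1.6195, -0.2454)  len=1.5371
  (v5,v8,v3) [--+] → (-0.151636, 1.823, -0.2454)–(1.0525, 1.823, -0.2454)  len=1.2041
  (v3,v8,v6) [+-+] → (-0.151636, 1.823, -0.2454)–(-1.0525, 1.823, -0.2454)  len=0.9009
  (v7,v10,v8) [++-] → (-1.10146, 1.33117, -0.2454)–(-0.935, 1.6195, -0.2454)  len=0.3329
  (v8,v10,v11) [-+-] → (-1.10146, 1.33117, -0.2454)–(-1.87, 0, -0.2454)  len=1.5371
  (v8,v11,v6) [--+] → (-1.65457, 0.780159, -0.2454)–(-1.0525, 1.823, -0.2454)  len=1.2042
  (v6,v11,v9) [+-+] → (-1.65457, 0.780159, -0.2454)–(-2.10501, 0, -0.2454)  len=0.9009
  (v10,v13,v11) [++-] → (-1.70354, -0.288331, -0.2454)–(-1.87, 0, -0.2454)  len=0.3329
  (v11,v13,v14) [-+-] → (-1.70354, -0.288331, -0.2454)–(-0.935, -1.6195, -0.2454)  len=1.5371
  (v11,v14,v9) [--+] → (-1.50294, -1.04284, -0.2454)–(-2.10501, 0, -0.2454)  len=1.2042
  (v9,v14,v12) [+-+] → (-1.50294, -1.04284, -0.2454)–(-1.0525, -1.823, -0.2454)  len=0.9009
  (v13,v16,v14) [++-] → (-0.60207, -1.6195, -0.2454)–(-0.935, -1.6195, -0.2454)  len=0.3329
  (v14,v16,v17) [-+-] → (-0.60207, -1.6195, -0.2454)–(0.935, -1.6195, -0.2454)  len=1.5371
  (v14,v17,v12) [--+] → (0.151636, -1.823, -0.2454)–(-1.0525, -1.823, -0.2454)  len=1.2041
  (v12,v17,v15) [+-+] → (0.151636, -1.823, -0.2454)–(1.0525, -1.823, -0.2454)  len=0.9009
  (v16,v1,v17) [++-] → (1.10146, -1.33117, -0.2454)–(0.935, -1.6195, -0.2454)  len=0.3329
  (v17,v1,v2) [-+-] → (1.10146, -1.33117, -0.2454)–(1.87, 0, -0.2454)  len=1.5371
  (v17,v2,v15) [--+] → (1.65457, -0.780159, -0.2454)–(1.0525, -1.823, -0.2454)  len=1.2042
  (v15,v2,v0) [+-+] → (1.65457, -0.780159, -0.2454)–(2.10501, 0, -0.2454)  len=0.9009

Chained into 2 loop(s):
  loop 1: 12 segments, perimeter = 11.2201
  loop 2: 12 segments, perimeter = 12.6301
Total perimeter = 23.850

loops=2 perimeter=23.850


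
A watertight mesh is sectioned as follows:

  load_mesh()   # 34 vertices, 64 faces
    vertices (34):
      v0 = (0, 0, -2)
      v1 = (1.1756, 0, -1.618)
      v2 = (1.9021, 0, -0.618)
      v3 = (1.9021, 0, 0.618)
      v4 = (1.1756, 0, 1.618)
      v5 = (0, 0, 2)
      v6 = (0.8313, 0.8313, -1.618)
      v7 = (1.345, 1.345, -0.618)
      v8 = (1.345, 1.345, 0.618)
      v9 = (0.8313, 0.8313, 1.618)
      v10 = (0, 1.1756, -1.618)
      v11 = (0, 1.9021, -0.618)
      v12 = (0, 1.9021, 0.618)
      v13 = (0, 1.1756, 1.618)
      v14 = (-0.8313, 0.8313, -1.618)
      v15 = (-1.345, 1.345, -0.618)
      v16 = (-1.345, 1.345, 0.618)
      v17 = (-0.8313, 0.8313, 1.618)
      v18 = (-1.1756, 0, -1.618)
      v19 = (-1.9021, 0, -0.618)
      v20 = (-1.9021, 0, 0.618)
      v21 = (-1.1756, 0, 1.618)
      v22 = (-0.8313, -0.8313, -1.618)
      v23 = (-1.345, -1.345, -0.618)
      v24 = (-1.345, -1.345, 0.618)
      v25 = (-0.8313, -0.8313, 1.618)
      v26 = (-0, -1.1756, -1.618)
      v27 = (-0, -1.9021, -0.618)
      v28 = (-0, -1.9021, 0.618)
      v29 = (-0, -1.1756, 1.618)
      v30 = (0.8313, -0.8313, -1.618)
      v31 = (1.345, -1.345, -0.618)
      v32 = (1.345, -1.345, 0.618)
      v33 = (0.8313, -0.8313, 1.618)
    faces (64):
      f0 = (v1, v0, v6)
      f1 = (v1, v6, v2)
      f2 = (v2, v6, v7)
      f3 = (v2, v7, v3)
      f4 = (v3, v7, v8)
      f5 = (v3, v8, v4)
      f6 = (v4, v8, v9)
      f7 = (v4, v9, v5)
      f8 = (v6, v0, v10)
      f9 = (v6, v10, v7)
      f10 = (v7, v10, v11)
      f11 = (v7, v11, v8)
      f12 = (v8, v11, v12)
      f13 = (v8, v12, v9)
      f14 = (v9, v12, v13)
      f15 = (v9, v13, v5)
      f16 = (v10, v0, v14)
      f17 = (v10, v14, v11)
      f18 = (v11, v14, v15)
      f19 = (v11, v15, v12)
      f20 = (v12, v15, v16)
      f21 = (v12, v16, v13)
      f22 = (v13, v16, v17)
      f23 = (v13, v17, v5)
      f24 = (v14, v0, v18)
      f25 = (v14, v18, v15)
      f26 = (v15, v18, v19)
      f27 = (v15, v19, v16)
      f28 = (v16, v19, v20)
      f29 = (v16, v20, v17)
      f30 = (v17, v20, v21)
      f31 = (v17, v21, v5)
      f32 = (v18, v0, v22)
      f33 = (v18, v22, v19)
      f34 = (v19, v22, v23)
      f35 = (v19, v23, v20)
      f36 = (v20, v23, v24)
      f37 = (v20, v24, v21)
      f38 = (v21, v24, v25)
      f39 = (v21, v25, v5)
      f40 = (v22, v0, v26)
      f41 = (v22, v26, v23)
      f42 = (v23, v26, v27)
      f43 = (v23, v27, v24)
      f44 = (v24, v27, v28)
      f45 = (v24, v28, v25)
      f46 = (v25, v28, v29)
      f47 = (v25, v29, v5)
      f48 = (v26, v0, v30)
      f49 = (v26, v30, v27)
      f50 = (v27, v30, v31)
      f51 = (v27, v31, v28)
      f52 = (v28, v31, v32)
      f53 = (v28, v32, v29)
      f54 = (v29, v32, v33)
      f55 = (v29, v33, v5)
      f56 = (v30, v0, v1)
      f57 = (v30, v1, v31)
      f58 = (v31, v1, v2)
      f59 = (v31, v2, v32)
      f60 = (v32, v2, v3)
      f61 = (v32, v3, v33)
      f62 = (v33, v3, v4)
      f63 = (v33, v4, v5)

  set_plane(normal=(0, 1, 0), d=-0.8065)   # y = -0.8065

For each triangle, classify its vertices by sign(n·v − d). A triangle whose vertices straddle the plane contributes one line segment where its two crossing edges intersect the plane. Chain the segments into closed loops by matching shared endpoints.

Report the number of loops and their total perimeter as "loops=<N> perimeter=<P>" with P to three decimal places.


Straddling triangles (20 of 64):
  (v18,v0,v22) [++-] → (-0.8065, -0.8065, -1.6294)–(-0.841571, -0.8065, -1.618)  len=0.0369
  (v18,v22,v19) [+-+] → (-0.841571, -0.8065, -1.618)–(-0.863245, -0.8065, -1.58817)  len=0.0369
  (v19,v22,v23) [+--] → (-0.863245, -0.8065, -1.58817)–(-1.56805, -0.8065, -0.618)  len=1.1992
  (v19,v23,v20) [+-+] → (-1.56805, -0.8065, -0.618)–(-1.56805, -0.8065, -0.123141)  len=0.4949
  (v20,v23,v24) [+--] → (-1.56805, -0.8065, -0.123141)–(-1.56805, -0.8065, 0.618)  len=0.7411
  (v20,v24,v21) [+-+] → (-1.56805, -0.8065, 0.618)–(-1.27718, -0.8065, 1.01837)  len=0.4949
  (v21,v24,v25) [+--] → (-1.27718, -0.8065, 1.01837)–(-0.841571, -0.8065, 1.618)  len=0.7412
  (v21,v25,v5) [+-+] → (-0.841571, -0.8065, 1.618)–(-0.8065, -0.8065, 1.6294)  len=0.0369
  (v22,v0,v26) [-+-] → (-0.8065, -0.8065, -1.6294)–(0, -0.8065, -1.73794)  len=0.8138
  (v25,v29,v5) [--+] → (0, -0.8065, 1.73794)–(-0.8065, -0.8065, 1.6294)  len=0.8138
  (v26,v0,v30) [-+-] → (0, -0.8065, -1.73794)–(0.8065, -0.8065, -1.6294)  len=0.8138
  (v29,v33,v5) [--+] → (0.8065, -0.8065, 1.6294)–(0, -0.8065, 1.73794)  len=0.8138
  (v30,v0,v1) [-++] → (0.8065, -0.8065, -1.6294)–(0.841571, -0.8065, -1.618)  len=0.0369
  (v30,v1,v31) [-+-] → (0.841571, -0.8065, -1.618)–(1.27718, -0.8065, -1.01837)  len=0.7412
  (v31,v1,v2) [-++] → (1.27718, -0.8065, -1.01837)–(1.56805, -0.8065, -0.618)  len=0.4949
  (v31,v2,v32) [-+-] → (1.56805, -0.8065, -0.618)–(1.56805, -0.8065, 0.123141)  len=0.7411
  (v32,v2,v3) [-++] → (1.56805, -0.8065, 0.123141)–(1.56805, -0.8065, 0.618)  len=0.4949
  (v32,v3,v33) [-+-] → (1.56805, -0.8065, 0.618)–(0.863245, -0.8065, 1.58817)  len=1.1992
  (v33,v3,v4) [-++] → (0.863245, -0.8065, 1.58817)–(0.841571, -0.8065, 1.618)  len=0.0369
  (v33,v4,v5) [-++] → (0.841571, -0.8065, 1.618)–(0.8065, -0.8065, 1.6294)  len=0.0369

Chained into 1 loop(s):
  loop 1: 20 segments, perimeter = 10.8187
Total perimeter = 10.819

loops=1 perimeter=10.819


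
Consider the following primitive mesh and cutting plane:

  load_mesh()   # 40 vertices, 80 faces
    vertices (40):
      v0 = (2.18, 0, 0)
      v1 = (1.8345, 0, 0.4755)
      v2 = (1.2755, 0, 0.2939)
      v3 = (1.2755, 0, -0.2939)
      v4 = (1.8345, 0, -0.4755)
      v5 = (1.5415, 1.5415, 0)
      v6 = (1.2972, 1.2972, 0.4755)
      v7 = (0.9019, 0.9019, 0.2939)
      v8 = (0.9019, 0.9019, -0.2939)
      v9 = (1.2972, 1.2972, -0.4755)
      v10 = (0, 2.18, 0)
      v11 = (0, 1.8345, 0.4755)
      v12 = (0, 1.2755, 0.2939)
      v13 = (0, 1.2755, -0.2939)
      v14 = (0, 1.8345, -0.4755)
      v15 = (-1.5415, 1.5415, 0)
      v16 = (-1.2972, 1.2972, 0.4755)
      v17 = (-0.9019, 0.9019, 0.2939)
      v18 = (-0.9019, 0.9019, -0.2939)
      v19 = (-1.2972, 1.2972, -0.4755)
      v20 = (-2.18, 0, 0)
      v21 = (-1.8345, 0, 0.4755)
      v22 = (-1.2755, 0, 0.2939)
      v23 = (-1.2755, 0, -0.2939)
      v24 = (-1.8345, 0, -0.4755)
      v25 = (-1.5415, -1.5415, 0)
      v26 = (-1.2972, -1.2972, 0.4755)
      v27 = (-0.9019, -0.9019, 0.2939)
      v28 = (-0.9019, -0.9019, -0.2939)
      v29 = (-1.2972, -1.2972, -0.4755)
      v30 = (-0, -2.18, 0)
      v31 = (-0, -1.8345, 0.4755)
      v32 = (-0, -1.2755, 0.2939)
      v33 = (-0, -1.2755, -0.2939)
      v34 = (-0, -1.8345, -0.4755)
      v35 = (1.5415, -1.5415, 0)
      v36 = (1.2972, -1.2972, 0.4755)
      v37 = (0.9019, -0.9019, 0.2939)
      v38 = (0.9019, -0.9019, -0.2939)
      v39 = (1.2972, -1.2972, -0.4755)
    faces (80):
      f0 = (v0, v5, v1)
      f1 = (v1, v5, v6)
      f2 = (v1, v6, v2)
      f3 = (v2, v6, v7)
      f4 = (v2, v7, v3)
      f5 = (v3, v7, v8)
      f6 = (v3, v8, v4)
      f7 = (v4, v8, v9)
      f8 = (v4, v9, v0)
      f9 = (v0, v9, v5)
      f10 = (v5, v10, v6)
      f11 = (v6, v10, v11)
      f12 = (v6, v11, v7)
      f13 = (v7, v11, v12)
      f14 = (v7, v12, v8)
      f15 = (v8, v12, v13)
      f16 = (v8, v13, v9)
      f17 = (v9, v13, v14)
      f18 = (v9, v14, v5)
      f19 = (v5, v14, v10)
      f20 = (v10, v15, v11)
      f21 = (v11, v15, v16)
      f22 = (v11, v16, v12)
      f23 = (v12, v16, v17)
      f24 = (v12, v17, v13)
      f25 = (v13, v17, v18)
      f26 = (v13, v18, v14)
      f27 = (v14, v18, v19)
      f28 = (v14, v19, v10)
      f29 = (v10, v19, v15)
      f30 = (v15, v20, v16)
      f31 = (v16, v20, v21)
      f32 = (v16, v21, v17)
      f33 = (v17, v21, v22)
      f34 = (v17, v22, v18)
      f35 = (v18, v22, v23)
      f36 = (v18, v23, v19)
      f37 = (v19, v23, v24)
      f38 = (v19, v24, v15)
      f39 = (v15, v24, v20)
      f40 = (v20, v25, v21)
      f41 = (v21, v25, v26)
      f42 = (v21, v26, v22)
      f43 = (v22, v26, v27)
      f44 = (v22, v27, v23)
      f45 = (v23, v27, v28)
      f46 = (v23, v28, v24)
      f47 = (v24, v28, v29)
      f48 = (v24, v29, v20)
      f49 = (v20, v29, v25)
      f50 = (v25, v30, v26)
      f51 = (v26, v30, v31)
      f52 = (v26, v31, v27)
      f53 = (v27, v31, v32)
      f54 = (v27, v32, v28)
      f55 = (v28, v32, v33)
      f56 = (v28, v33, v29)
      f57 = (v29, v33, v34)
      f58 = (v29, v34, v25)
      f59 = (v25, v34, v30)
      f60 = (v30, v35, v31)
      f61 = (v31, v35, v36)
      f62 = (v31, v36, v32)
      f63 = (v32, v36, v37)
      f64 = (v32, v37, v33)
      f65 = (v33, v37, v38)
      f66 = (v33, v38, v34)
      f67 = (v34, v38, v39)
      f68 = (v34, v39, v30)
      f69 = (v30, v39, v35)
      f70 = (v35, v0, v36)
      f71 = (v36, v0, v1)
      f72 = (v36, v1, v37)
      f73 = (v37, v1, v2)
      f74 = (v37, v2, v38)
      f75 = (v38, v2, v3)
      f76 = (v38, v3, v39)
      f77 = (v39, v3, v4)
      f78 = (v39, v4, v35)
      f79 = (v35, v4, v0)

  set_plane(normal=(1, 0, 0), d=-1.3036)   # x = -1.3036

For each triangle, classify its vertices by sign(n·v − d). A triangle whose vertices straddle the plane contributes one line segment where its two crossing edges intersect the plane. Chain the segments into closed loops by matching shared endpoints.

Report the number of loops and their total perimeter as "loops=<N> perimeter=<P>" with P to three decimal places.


Straddling triangles (18 of 80):
  (v10,v15,v11) [+-+] → (-1.3036, 1.64004, 0)–(-1.3036, 1.58672, 0.073384)  len=0.0907
  (v11,v15,v16) [+-+] → (-1.3036, 1.58672, 0.073384)–(-1.3036, 1.3036, 0.463043)  len=0.4817
  (v10,v19,v15) [++-] → (-1.3036, 1.3036, -0.463043)–(-1.3036, 1.64004, 0)  len=0.5724
  (v15,v20,v16) [--+] → (-1.3036, 1.2878, 0.472053)–(-1.3036, 1.3036, 0.463043)  len=0.0182
  (v16,v20,v21) [+--] → (-1.3036, 1.2878, 0.472053)–(-1.3036, 1.28175, 0.4755)  len=0.0070
  (v16,v21,v17) [+-+] → (-1.3036, 1.28175, 0.4755)–(-1.3036, 0.513423, 0.372121)  len=0.7752
  (v17,v21,v22) [+-+] → (-1.3036, 0.513423, 0.372121)–(-1.3036, 0, 0.303029)  len=0.5181
  (v19,v23,v24) [++-] → (-1.3036, 0, -0.303029)–(-1.3036, 1.28175, -0.4755)  len=1.2933
  (v19,v24,v15) [+--] → (-1.3036, 1.28175, -0.4755)–(-1.3036, 1.3036, -0.463043)  len=0.0252
  (v21,v25,v26) [--+] → (-1.3036, -1.3036, 0.463043)–(-1.3036, -1.28175, 0.4755)  len=0.0252
  (v21,v26,v22) [-++] → (-1.3036, -1.28175, 0.4755)–(-1.3036, 0, 0.303029)  len=1.2933
  (v23,v28,v24) [++-] → (-1.3036, -0.513423, -0.372121)–(-1.3036, 0, -0.303029)  len=0.5181
  (v24,v28,v29) [-++] → (-1.3036, -0.513423, -0.372121)–(-1.3036, -1.28175, -0.4755)  len=0.7752
  (v24,v29,v20) [-+-] → (-1.3036, -1.28175, -0.4755)–(-1.3036, -1.2878, -0.472053)  len=0.0070
  (v20,v29,v25) [-+-] → (-1.3036, -1.2878, -0.472053)–(-1.3036, -1.3036, -0.463043)  len=0.0182
  (v25,v30,v26) [-++] → (-1.3036, -1.64004, 0)–(-1.3036, -1.3036, 0.463043)  len=0.5724
  (v29,v34,v25) [++-] → (-1.3036, -1.58672, -0.073384)–(-1.3036, -1.3036, -0.463043)  len=0.4817
  (v25,v34,v30) [-++] → (-1.3036, -1.58672, -0.073384)–(-1.3036, -1.64004, 0)  len=0.0907

Chained into 1 loop(s):
  loop 1: 18 segments, perimeter = 7.5633
Total perimeter = 7.563

loops=1 perimeter=7.563


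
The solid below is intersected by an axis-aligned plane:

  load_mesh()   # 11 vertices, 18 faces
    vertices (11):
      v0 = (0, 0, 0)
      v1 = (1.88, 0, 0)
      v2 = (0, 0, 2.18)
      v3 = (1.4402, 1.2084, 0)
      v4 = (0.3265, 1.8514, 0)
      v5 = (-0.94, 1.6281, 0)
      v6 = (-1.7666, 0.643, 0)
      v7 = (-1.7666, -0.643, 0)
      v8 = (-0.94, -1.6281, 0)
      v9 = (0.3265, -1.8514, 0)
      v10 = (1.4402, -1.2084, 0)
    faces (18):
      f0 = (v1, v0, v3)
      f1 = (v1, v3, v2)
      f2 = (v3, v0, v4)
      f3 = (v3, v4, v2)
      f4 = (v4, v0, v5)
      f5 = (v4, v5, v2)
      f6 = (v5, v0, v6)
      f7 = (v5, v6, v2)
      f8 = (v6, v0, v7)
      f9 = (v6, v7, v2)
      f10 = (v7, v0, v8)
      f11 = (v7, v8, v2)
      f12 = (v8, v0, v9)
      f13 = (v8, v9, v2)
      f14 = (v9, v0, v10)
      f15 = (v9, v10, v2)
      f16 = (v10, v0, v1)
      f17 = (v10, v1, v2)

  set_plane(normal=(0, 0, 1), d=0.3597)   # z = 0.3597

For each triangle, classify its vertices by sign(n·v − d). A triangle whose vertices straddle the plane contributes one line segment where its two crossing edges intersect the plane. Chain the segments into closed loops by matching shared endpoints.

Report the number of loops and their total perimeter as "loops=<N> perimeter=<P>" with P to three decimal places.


loops=1 perimeter=9.664

Straddling triangles (9 of 18):
  (v1,v3,v2) [--+] → (1.20257, 1.00901, 0.3597)–(1.5698, 0, 0.3597)  len=1.0738
  (v3,v4,v2) [--+] → (0.272628, 1.54592, 0.3597)–(1.20257, 1.00901, 0.3597)  len=1.0738
  (v4,v5,v2) [--+] → (-0.7849, 1.35946, 0.3597)–(0.272628, 1.54592, 0.3597)  len=1.0738
  (v5,v6,v2) [--+] → (-1.47511, 0.536905, 0.3597)–(-0.7849, 1.35946, 0.3597)  len=1.0738
  (v6,v7,v2) [--+] → (-1.47511, -0.536905, 0.3597)–(-1.47511, 0.536905, 0.3597)  len=1.0738
  (v7,v8,v2) [--+] → (-0.7849, -1.35946, 0.3597)–(-1.47511, -0.536905, 0.3597)  len=1.0738
  (v8,v9,v2) [--+] → (0.272628, -1.54592, 0.3597)–(-0.7849, -1.35946, 0.3597)  len=1.0738
  (v9,v10,v2) [--+] → (1.20257, -1.00901, 0.3597)–(0.272628, -1.54592, 0.3597)  len=1.0738
  (v10,v1,v2) [--+] → (1.5698, 0, 0.3597)–(1.20257, -1.00901, 0.3597)  len=1.0738

Chained into 1 loop(s):
  loop 1: 9 segments, perimeter = 9.6642
Total perimeter = 9.664


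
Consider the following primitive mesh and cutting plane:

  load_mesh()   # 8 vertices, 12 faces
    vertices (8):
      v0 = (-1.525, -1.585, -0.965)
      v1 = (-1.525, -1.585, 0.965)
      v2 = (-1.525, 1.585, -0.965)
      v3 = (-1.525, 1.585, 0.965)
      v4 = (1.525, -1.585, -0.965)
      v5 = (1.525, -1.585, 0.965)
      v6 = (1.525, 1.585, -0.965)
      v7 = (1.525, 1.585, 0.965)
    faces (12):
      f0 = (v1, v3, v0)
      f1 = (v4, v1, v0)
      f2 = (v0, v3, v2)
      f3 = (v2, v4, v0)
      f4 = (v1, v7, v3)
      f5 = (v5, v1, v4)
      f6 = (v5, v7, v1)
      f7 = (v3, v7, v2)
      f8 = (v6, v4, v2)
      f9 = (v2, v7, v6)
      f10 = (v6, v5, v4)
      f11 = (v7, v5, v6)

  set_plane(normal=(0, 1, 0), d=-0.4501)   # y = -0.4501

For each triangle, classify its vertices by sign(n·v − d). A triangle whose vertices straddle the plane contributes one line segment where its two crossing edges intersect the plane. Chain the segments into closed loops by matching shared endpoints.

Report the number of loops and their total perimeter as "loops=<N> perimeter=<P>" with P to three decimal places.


Straddling triangles (8 of 12):
  (v1,v3,v0) [-+-] → (-1.525, -0.4501, 0.965)–(-1.525, -0.4501, -0.274036)  len=1.2390
  (v0,v3,v2) [-++] → (-1.525, -0.4501, -0.274036)–(-1.525, -0.4501, -0.965)  len=0.6910
  (v2,v4,v0) [+--] → (0.433062, -0.4501, -0.965)–(-1.525, -0.4501, -0.965)  len=1.9581
  (v1,v7,v3) [-++] → (-0.433062, -0.4501, 0.965)–(-1.525, -0.4501, 0.965)  len=1.0919
  (v5,v7,v1) [-+-] → (1.525, -0.4501, 0.965)–(-0.433062, -0.4501, 0.965)  len=1.9581
  (v6,v4,v2) [+-+] → (1.525, -0.4501, -0.965)–(0.433062, -0.4501, -0.965)  len=1.0919
  (v6,v5,v4) [+--] → (1.525, -0.4501, 0.274036)–(1.525, -0.4501, -0.965)  len=1.2390
  (v7,v5,v6) [+-+] → (1.525, -0.4501, 0.965)–(1.525, -0.4501, 0.274036)  len=0.6910

Chained into 1 loop(s):
  loop 1: 8 segments, perimeter = 9.9600
Total perimeter = 9.960

loops=1 perimeter=9.960


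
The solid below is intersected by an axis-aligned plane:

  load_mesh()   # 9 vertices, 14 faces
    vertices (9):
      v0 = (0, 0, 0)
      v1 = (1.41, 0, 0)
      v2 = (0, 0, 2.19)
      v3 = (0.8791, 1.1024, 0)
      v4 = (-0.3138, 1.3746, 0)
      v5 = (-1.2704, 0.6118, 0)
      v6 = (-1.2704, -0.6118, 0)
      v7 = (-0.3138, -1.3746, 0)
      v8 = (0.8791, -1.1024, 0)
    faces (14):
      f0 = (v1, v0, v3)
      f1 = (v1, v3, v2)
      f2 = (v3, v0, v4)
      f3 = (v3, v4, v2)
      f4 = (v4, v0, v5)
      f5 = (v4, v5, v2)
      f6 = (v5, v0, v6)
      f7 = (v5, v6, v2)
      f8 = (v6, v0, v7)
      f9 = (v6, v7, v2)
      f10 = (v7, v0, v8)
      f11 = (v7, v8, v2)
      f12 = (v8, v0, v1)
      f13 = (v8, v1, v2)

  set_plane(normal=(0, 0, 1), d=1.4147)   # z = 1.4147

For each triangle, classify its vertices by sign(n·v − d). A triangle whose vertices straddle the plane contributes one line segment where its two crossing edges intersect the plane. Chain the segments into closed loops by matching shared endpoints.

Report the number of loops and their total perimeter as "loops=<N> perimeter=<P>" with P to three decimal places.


loops=1 perimeter=3.032

Straddling triangles (7 of 14):
  (v1,v3,v2) [--+] → (0.311217, 0.39027, 1.4147)–(0.499166, 0, 1.4147)  len=0.4332
  (v3,v4,v2) [--+] → (-0.111091, 0.486634, 1.4147)–(0.311217, 0.39027, 1.4147)  len=0.4332
  (v4,v5,v2) [--+] → (-0.449745, 0.216588, 1.4147)–(-0.111091, 0.486634, 1.4147)  len=0.4331
  (v5,v6,v2) [--+] → (-0.449745, -0.216588, 1.4147)–(-0.449745, 0.216588, 1.4147)  len=0.4332
  (v6,v7,v2) [--+] → (-0.111091, -0.486634, 1.4147)–(-0.449745, -0.216588, 1.4147)  len=0.4331
  (v7,v8,v2) [--+] → (0.311217, -0.39027, 1.4147)–(-0.111091, -0.486634, 1.4147)  len=0.4332
  (v8,v1,v2) [--+] → (0.499166, 0, 1.4147)–(0.311217, -0.39027, 1.4147)  len=0.4332

Chained into 1 loop(s):
  loop 1: 7 segments, perimeter = 3.0321
Total perimeter = 3.032


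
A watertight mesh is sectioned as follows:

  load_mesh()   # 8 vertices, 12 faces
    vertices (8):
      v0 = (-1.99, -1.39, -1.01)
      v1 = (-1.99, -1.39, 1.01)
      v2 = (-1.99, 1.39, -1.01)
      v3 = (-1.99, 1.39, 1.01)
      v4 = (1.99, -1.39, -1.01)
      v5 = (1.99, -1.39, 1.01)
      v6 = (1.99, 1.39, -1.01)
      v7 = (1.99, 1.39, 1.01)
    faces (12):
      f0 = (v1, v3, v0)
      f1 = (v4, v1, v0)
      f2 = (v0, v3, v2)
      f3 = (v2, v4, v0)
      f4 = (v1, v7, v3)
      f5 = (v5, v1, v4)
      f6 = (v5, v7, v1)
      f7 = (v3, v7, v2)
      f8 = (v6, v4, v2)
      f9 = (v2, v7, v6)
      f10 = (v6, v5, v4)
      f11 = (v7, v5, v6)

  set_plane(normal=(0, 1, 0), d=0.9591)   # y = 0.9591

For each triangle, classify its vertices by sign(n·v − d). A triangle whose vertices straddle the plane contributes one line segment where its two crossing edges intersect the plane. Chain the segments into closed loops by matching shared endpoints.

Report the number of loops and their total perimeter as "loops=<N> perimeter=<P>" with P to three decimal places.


loops=1 perimeter=12.000

Straddling triangles (8 of 12):
  (v1,v3,v0) [-+-] → (-1.99, 0.9591, 1.01)–(-1.99, 0.9591, 0.6969)  len=0.3131
  (v0,v3,v2) [-++] → (-1.99, 0.9591, 0.6969)–(-1.99, 0.9591, -1.01)  len=1.7069
  (v2,v4,v0) [+--] → (-1.3731, 0.9591, -1.01)–(-1.99, 0.9591, -1.01)  len=0.6169
  (v1,v7,v3) [-++] → (1.3731, 0.9591, 1.01)–(-1.99, 0.9591, 1.01)  len=3.3631
  (v5,v7,v1) [-+-] → (1.99, 0.9591, 1.01)–(1.3731, 0.9591, 1.01)  len=0.6169
  (v6,v4,v2) [+-+] → (1.99, 0.9591, -1.01)–(-1.3731, 0.9591, -1.01)  len=3.3631
  (v6,v5,v4) [+--] → (1.99, 0.9591, -0.6969)–(1.99, 0.9591, -1.01)  len=0.3131
  (v7,v5,v6) [+-+] → (1.99, 0.9591, 1.01)–(1.99, 0.9591, -0.6969)  len=1.7069

Chained into 1 loop(s):
  loop 1: 8 segments, perimeter = 12.0000
Total perimeter = 12.000
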